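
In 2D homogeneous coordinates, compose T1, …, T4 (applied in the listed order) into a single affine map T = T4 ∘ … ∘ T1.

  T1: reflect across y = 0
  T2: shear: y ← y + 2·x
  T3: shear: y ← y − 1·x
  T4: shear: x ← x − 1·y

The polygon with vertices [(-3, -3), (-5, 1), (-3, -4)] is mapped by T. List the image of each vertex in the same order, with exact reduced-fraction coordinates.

image vertices: (-3, 0), (1, -6), (-4, 1)

T1 reflect across y = 0: (-3, -3) → (-3, 3); (-5, 1) → (-5, -1); (-3, -4) → (-3, 4)
T2 shear: y ← y + 2·x: (-3, 3) → (-3, -3); (-5, -1) → (-5, -11); (-3, 4) → (-3, -2)
T3 shear: y ← y − 1·x: (-3, -3) → (-3, 0); (-5, -11) → (-5, -6); (-3, -2) → (-3, 1)
T4 shear: x ← x − 1·y: (-3, 0) → (-3, 0); (-5, -6) → (1, -6); (-3, 1) → (-4, 1)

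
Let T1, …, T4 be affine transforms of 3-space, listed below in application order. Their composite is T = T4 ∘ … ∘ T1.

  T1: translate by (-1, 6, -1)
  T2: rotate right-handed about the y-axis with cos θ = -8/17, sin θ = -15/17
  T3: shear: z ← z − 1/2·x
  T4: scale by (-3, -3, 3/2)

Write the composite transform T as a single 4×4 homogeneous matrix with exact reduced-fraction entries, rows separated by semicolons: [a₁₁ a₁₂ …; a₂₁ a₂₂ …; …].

T1 = [1 0 0 -1; 0 1 0 6; 0 0 1 -1; 0 0 0 1]
T2·T1 = [-8/17 0 -15/17 23/17; 0 1 0 6; 15/17 0 -8/17 -7/17; 0 0 0 1]
T3·…·T1 = [-8/17 0 -15/17 23/17; 0 1 0 6; 19/17 0 -1/34 -37/34; 0 0 0 1]
T4·…·T1 = [24/17 0 45/17 -69/17; 0 -3 0 -18; 57/34 0 -3/68 -111/68; 0 0 0 1]

T = [24/17 0 45/17 -69/17; 0 -3 0 -18; 57/34 0 -3/68 -111/68; 0 0 0 1]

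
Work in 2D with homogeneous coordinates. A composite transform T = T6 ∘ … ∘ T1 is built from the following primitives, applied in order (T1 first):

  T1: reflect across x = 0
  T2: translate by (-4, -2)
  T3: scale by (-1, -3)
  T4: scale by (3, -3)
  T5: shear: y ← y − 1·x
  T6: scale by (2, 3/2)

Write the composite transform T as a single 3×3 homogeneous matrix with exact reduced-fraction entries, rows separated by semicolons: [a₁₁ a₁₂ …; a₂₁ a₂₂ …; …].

T = [6 0 24; -9/2 27/2 -45; 0 0 1]

T1 = [-1 0 0; 0 1 0; 0 0 1]
T2·T1 = [-1 0 -4; 0 1 -2; 0 0 1]
T3·…·T1 = [1 0 4; 0 -3 6; 0 0 1]
T4·…·T1 = [3 0 12; 0 9 -18; 0 0 1]
T5·…·T1 = [3 0 12; -3 9 -30; 0 0 1]
T6·…·T1 = [6 0 24; -9/2 27/2 -45; 0 0 1]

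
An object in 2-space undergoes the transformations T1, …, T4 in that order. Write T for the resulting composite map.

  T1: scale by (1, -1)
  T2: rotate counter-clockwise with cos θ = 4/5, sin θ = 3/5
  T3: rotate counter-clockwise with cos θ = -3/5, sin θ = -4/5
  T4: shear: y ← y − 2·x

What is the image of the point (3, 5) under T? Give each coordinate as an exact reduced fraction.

T1 scale by (1, -1): (3, 5) → (3, -5)
T2 rotate counter-clockwise with cos θ = 4/5, sin θ = 3/5: (3, -5) → (27/5, -11/5)
T3 rotate counter-clockwise with cos θ = -3/5, sin θ = -4/5: (27/5, -11/5) → (-5, -3)
T4 shear: y ← y − 2·x: (-5, -3) → (-5, 7)

T(p) = (-5, 7)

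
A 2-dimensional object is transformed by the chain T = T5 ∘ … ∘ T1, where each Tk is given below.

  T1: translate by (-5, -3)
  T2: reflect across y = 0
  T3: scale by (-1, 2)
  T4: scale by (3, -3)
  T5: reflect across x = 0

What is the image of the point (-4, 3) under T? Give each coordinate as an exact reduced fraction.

T1 translate by (-5, -3): (-4, 3) → (-9, 0)
T2 reflect across y = 0: (-9, 0) → (-9, 0)
T3 scale by (-1, 2): (-9, 0) → (9, 0)
T4 scale by (3, -3): (9, 0) → (27, 0)
T5 reflect across x = 0: (27, 0) → (-27, 0)

T(p) = (-27, 0)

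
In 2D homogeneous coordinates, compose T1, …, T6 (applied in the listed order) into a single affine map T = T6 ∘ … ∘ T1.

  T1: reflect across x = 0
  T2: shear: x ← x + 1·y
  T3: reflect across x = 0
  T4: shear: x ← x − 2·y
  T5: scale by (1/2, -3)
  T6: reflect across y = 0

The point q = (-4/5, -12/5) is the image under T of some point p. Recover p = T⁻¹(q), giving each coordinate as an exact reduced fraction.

p = (-4, -4/5)

T1 = [-1 0 0; 0 1 0; 0 0 1]
T2·T1 = [-1 1 0; 0 1 0; 0 0 1]
T3·…·T1 = [1 -1 0; 0 1 0; 0 0 1]
T4·…·T1 = [1 -3 0; 0 1 0; 0 0 1]
T5·…·T1 = [1/2 -3/2 0; 0 -3 0; 0 0 1]
T6·…·T1 = [1/2 -3/2 0; 0 3 0; 0 0 1]
det M = 3/2; M⁻¹ = [2 1 0; 0 1/3 0; 0 0 1]
M⁻¹ · (-4/5, -12/5)ᵀ = (-4, -4/5)ᵀ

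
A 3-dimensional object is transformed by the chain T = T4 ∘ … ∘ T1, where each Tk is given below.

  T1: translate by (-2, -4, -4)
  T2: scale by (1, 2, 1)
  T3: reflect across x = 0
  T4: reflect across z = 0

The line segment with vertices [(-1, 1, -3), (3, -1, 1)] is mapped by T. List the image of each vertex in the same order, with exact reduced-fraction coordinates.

T1 translate by (-2, -4, -4): (-1, 1, -3) → (-3, -3, -7); (3, -1, 1) → (1, -5, -3)
T2 scale by (1, 2, 1): (-3, -3, -7) → (-3, -6, -7); (1, -5, -3) → (1, -10, -3)
T3 reflect across x = 0: (-3, -6, -7) → (3, -6, -7); (1, -10, -3) → (-1, -10, -3)
T4 reflect across z = 0: (3, -6, -7) → (3, -6, 7); (-1, -10, -3) → (-1, -10, 3)

image vertices: (3, -6, 7), (-1, -10, 3)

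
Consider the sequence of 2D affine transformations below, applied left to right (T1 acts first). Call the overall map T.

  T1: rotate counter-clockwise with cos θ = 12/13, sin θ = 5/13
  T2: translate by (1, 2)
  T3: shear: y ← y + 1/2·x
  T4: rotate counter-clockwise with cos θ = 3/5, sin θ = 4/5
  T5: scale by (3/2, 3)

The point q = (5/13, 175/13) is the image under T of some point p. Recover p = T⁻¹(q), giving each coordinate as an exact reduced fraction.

T1 = [12/13 -5/13 0; 5/13 12/13 0; 0 0 1]
T2·T1 = [12/13 -5/13 1; 5/13 12/13 2; 0 0 1]
T3·…·T1 = [12/13 -5/13 1; 11/13 19/26 5/2; 0 0 1]
T4·…·T1 = [-8/65 -53/65 -7/5; 81/65 17/130 23/10; 0 0 1]
T5·…·T1 = [-12/65 -159/130 -21/10; 243/65 51/130 69/10; 0 0 1]
det M = 9/2; M⁻¹ = [17/195 53/195 -22/13; -54/65 -8/195 -19/13; 0 0 1]
M⁻¹ · (5/13, 175/13)ᵀ = (2, -7/3)ᵀ

p = (2, -7/3)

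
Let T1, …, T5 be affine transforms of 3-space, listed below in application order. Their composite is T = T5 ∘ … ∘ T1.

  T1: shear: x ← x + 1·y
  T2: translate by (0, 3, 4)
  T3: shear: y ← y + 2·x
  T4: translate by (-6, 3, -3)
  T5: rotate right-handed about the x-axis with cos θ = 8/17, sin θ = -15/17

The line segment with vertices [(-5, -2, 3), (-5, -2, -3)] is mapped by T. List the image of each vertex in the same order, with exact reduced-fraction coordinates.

image vertices: (-13, -20/17, 182/17), (-13, -110/17, 134/17)

T1 shear: x ← x + 1·y: (-5, -2, 3) → (-7, -2, 3); (-5, -2, -3) → (-7, -2, -3)
T2 translate by (0, 3, 4): (-7, -2, 3) → (-7, 1, 7); (-7, -2, -3) → (-7, 1, 1)
T3 shear: y ← y + 2·x: (-7, 1, 7) → (-7, -13, 7); (-7, 1, 1) → (-7, -13, 1)
T4 translate by (-6, 3, -3): (-7, -13, 7) → (-13, -10, 4); (-7, -13, 1) → (-13, -10, -2)
T5 rotate right-handed about the x-axis with cos θ = 8/17, sin θ = -15/17: (-13, -10, 4) → (-13, -20/17, 182/17); (-13, -10, -2) → (-13, -110/17, 134/17)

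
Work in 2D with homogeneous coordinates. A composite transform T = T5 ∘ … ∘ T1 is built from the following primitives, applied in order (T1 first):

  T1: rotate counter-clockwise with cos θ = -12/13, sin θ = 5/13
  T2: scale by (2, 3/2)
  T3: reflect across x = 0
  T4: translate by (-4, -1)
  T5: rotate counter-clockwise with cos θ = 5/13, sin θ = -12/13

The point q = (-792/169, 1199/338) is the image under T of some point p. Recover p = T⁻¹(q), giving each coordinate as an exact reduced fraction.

T1 = [-12/13 -5/13 0; 5/13 -12/13 0; 0 0 1]
T2·T1 = [-24/13 -10/13 0; 15/26 -18/13 0; 0 0 1]
T3·…·T1 = [24/13 10/13 0; 15/26 -18/13 0; 0 0 1]
T4·…·T1 = [24/13 10/13 -4; 15/26 -18/13 -1; 0 0 1]
T5·…·T1 = [210/169 -166/169 -32/13; -501/338 -210/169 43/13; 0 0 1]
det M = -3; M⁻¹ = [70/169 -166/507 82/39; -167/338 -70/169 2/13; 0 0 1]
M⁻¹ · (-792/169, 1199/338)ᵀ = (-1, 1)ᵀ

p = (-1, 1)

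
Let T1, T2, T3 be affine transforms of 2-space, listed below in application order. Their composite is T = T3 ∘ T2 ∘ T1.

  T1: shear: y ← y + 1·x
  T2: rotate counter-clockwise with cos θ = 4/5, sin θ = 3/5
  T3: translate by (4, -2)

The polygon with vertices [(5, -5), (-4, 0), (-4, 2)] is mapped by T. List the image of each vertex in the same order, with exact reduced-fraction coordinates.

T1 shear: y ← y + 1·x: (5, -5) → (5, 0); (-4, 0) → (-4, -4); (-4, 2) → (-4, -2)
T2 rotate counter-clockwise with cos θ = 4/5, sin θ = 3/5: (5, 0) → (4, 3); (-4, -4) → (-4/5, -28/5); (-4, -2) → (-2, -4)
T3 translate by (4, -2): (4, 3) → (8, 1); (-4/5, -28/5) → (16/5, -38/5); (-2, -4) → (2, -6)

image vertices: (8, 1), (16/5, -38/5), (2, -6)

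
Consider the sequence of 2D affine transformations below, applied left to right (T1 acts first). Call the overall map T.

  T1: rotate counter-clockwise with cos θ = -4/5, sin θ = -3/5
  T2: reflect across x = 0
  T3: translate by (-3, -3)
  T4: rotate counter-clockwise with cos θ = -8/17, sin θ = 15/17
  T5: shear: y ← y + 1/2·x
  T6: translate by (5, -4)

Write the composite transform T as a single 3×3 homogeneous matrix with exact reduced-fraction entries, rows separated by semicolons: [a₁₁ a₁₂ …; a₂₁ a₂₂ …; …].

T = [13/85 84/85 154/17; 181/170 29/85 -109/34; 0 0 1]

T1 = [-4/5 3/5 0; -3/5 -4/5 0; 0 0 1]
T2·T1 = [4/5 -3/5 0; -3/5 -4/5 0; 0 0 1]
T3·…·T1 = [4/5 -3/5 -3; -3/5 -4/5 -3; 0 0 1]
T4·…·T1 = [13/85 84/85 69/17; 84/85 -13/85 -21/17; 0 0 1]
T5·…·T1 = [13/85 84/85 69/17; 181/170 29/85 27/34; 0 0 1]
T6·…·T1 = [13/85 84/85 154/17; 181/170 29/85 -109/34; 0 0 1]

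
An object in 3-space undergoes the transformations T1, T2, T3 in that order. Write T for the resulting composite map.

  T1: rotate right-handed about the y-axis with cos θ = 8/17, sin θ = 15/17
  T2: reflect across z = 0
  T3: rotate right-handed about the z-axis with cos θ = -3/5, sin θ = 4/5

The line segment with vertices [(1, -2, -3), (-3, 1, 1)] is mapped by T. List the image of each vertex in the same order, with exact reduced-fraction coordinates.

image vertices: (247/85, -46/85, 39/17), (-41/85, -87/85, -53/17)

T1 rotate right-handed about the y-axis with cos θ = 8/17, sin θ = 15/17: (1, -2, -3) → (-37/17, -2, -39/17); (-3, 1, 1) → (-9/17, 1, 53/17)
T2 reflect across z = 0: (-37/17, -2, -39/17) → (-37/17, -2, 39/17); (-9/17, 1, 53/17) → (-9/17, 1, -53/17)
T3 rotate right-handed about the z-axis with cos θ = -3/5, sin θ = 4/5: (-37/17, -2, 39/17) → (247/85, -46/85, 39/17); (-9/17, 1, -53/17) → (-41/85, -87/85, -53/17)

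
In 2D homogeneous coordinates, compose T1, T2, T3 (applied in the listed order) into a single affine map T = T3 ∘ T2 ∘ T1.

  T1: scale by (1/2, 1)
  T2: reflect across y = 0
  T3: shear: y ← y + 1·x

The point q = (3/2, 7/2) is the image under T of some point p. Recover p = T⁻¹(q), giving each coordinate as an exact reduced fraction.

T1 = [1/2 0 0; 0 1 0; 0 0 1]
T2·T1 = [1/2 0 0; 0 -1 0; 0 0 1]
T3·…·T1 = [1/2 0 0; 1/2 -1 0; 0 0 1]
det M = -1/2; M⁻¹ = [2 0 0; 1 -1 0; 0 0 1]
M⁻¹ · (3/2, 7/2)ᵀ = (3, -2)ᵀ

p = (3, -2)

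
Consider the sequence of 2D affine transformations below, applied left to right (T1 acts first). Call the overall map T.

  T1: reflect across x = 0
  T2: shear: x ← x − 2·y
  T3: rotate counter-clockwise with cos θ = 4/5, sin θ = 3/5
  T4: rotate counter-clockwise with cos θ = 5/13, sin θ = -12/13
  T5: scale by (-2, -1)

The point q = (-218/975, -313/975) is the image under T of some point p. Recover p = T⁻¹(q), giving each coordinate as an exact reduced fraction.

T1 = [-1 0 0; 0 1 0; 0 0 1]
T2·T1 = [-1 -2 0; 0 1 0; 0 0 1]
T3·…·T1 = [-4/5 -11/5 0; -3/5 -2/5 0; 0 0 1]
T4·…·T1 = [-56/65 -79/65 0; 33/65 122/65 0; 0 0 1]
T5·…·T1 = [112/65 158/65 0; -33/65 -122/65 0; 0 0 1]
det M = -2; M⁻¹ = [61/65 79/65 0; -33/130 -56/65 0; 0 0 1]
M⁻¹ · (-218/975, -313/975)ᵀ = (-3/5, 1/3)ᵀ

p = (-3/5, 1/3)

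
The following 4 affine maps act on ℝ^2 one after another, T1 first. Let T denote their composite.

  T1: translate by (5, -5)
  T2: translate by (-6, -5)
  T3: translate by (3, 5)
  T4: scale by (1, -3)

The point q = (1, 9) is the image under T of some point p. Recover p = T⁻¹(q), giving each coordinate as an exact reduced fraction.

p = (-1, 2)

T1 = [1 0 5; 0 1 -5; 0 0 1]
T2·T1 = [1 0 -1; 0 1 -10; 0 0 1]
T3·…·T1 = [1 0 2; 0 1 -5; 0 0 1]
T4·…·T1 = [1 0 2; 0 -3 15; 0 0 1]
det M = -3; M⁻¹ = [1 0 -2; 0 -1/3 5; 0 0 1]
M⁻¹ · (1, 9)ᵀ = (-1, 2)ᵀ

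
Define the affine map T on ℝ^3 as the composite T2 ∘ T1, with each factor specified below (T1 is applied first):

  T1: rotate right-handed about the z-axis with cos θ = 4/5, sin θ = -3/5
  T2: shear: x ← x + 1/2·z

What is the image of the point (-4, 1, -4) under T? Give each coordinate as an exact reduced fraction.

T1 rotate right-handed about the z-axis with cos θ = 4/5, sin θ = -3/5: (-4, 1, -4) → (-13/5, 16/5, -4)
T2 shear: x ← x + 1/2·z: (-13/5, 16/5, -4) → (-23/5, 16/5, -4)

T(p) = (-23/5, 16/5, -4)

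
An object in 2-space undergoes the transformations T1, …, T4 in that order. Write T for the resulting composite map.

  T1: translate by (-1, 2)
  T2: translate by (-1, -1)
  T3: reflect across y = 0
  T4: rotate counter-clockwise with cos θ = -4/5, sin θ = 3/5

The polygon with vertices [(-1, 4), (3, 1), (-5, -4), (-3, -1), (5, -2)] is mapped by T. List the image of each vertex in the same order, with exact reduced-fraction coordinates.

image vertices: (27/5, 11/5), (2/5, 11/5), (19/5, -33/5), (4, -3), (-3, 1)

T1 translate by (-1, 2): (-1, 4) → (-2, 6); (3, 1) → (2, 3); (-5, -4) → (-6, -2); (-3, -1) → (-4, 1); (5, -2) → (4, 0)
T2 translate by (-1, -1): (-2, 6) → (-3, 5); (2, 3) → (1, 2); (-6, -2) → (-7, -3); (-4, 1) → (-5, 0); (4, 0) → (3, -1)
T3 reflect across y = 0: (-3, 5) → (-3, -5); (1, 2) → (1, -2); (-7, -3) → (-7, 3); (-5, 0) → (-5, 0); (3, -1) → (3, 1)
T4 rotate counter-clockwise with cos θ = -4/5, sin θ = 3/5: (-3, -5) → (27/5, 11/5); (1, -2) → (2/5, 11/5); (-7, 3) → (19/5, -33/5); (-5, 0) → (4, -3); (3, 1) → (-3, 1)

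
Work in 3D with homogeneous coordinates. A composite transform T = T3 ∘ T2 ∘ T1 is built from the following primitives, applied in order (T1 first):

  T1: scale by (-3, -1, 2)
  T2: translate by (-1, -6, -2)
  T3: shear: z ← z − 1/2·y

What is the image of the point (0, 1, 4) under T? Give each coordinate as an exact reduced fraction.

T1 scale by (-3, -1, 2): (0, 1, 4) → (0, -1, 8)
T2 translate by (-1, -6, -2): (0, -1, 8) → (-1, -7, 6)
T3 shear: z ← z − 1/2·y: (-1, -7, 6) → (-1, -7, 19/2)

T(p) = (-1, -7, 19/2)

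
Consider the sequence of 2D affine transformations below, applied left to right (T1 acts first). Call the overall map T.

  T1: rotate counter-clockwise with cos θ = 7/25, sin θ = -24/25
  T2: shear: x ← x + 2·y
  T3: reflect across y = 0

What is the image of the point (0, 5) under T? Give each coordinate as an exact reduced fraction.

T(p) = (38/5, -7/5)

T1 rotate counter-clockwise with cos θ = 7/25, sin θ = -24/25: (0, 5) → (24/5, 7/5)
T2 shear: x ← x + 2·y: (24/5, 7/5) → (38/5, 7/5)
T3 reflect across y = 0: (38/5, 7/5) → (38/5, -7/5)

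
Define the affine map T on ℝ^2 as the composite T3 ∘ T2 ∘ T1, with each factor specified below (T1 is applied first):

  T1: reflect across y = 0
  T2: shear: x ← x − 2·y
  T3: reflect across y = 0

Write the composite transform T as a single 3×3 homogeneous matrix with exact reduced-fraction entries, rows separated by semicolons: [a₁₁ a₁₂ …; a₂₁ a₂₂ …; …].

T = [1 2 0; 0 1 0; 0 0 1]

T1 = [1 0 0; 0 -1 0; 0 0 1]
T2·T1 = [1 2 0; 0 -1 0; 0 0 1]
T3·…·T1 = [1 2 0; 0 1 0; 0 0 1]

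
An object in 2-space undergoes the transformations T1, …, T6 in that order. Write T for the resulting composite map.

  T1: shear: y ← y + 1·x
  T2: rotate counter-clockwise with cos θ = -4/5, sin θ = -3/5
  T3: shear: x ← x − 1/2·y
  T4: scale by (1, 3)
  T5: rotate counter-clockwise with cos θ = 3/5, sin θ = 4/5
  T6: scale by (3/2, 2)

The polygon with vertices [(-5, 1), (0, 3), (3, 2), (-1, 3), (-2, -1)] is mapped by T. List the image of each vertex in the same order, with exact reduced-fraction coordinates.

T1 shear: y ← y + 1·x: (-5, 1) → (-5, -4); (0, 3) → (0, 3); (3, 2) → (3, 5); (-1, 3) → (-1, 2); (-2, -1) → (-2, -3)
T2 rotate counter-clockwise with cos θ = -4/5, sin θ = -3/5: (-5, -4) → (8/5, 31/5); (0, 3) → (9/5, -12/5); (3, 5) → (3/5, -29/5); (-1, 2) → (2, -1); (-2, -3) → (-1/5, 18/5)
T3 shear: x ← x − 1/2·y: (8/5, 31/5) → (-3/2, 31/5); (9/5, -12/5) → (3, -12/5); (3/5, -29/5) → (7/2, -29/5); (2, -1) → (5/2, -1); (-1/5, 18/5) → (-2, 18/5)
T4 scale by (1, 3): (-3/2, 31/5) → (-3/2, 93/5); (3, -12/5) → (3, -36/5); (7/2, -29/5) → (7/2, -87/5); (5/2, -1) → (5/2, -3); (-2, 18/5) → (-2, 54/5)
T5 rotate counter-clockwise with cos θ = 3/5, sin θ = 4/5: (-3/2, 93/5) → (-789/50, 249/25); (3, -36/5) → (189/25, -48/25); (7/2, -87/5) → (801/50, -191/25); (5/2, -3) → (39/10, 1/5); (-2, 54/5) → (-246/25, 122/25)
T6 scale by (3/2, 2): (-789/50, 249/25) → (-2367/100, 498/25); (189/25, -48/25) → (567/50, -96/25); (801/50, -191/25) → (2403/100, -382/25); (39/10, 1/5) → (117/20, 2/5); (-246/25, 122/25) → (-369/25, 244/25)

image vertices: (-2367/100, 498/25), (567/50, -96/25), (2403/100, -382/25), (117/20, 2/5), (-369/25, 244/25)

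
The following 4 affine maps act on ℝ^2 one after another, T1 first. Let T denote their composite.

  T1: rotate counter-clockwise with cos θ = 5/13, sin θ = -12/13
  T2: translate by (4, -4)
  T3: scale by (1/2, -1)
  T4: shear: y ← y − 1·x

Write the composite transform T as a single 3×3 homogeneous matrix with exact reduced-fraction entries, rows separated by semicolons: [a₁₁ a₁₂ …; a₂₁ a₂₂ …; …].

T = [5/26 6/13 2; 19/26 -11/13 2; 0 0 1]

T1 = [5/13 12/13 0; -12/13 5/13 0; 0 0 1]
T2·T1 = [5/13 12/13 4; -12/13 5/13 -4; 0 0 1]
T3·…·T1 = [5/26 6/13 2; 12/13 -5/13 4; 0 0 1]
T4·…·T1 = [5/26 6/13 2; 19/26 -11/13 2; 0 0 1]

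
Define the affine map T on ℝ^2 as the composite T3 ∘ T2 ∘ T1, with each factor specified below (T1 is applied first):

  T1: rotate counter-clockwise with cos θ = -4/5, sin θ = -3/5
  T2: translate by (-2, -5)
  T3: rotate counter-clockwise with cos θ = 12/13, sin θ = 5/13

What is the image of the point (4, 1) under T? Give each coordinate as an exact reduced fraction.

T1 rotate counter-clockwise with cos θ = -4/5, sin θ = -3/5: (4, 1) → (-13/5, -16/5)
T2 translate by (-2, -5): (-13/5, -16/5) → (-23/5, -41/5)
T3 rotate counter-clockwise with cos θ = 12/13, sin θ = 5/13: (-23/5, -41/5) → (-71/65, -607/65)

T(p) = (-71/65, -607/65)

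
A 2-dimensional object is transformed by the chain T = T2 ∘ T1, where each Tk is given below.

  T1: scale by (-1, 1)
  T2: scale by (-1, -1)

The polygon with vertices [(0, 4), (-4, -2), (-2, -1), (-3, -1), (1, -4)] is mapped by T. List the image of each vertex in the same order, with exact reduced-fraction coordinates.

image vertices: (0, -4), (-4, 2), (-2, 1), (-3, 1), (1, 4)

T1 scale by (-1, 1): (0, 4) → (0, 4); (-4, -2) → (4, -2); (-2, -1) → (2, -1); (-3, -1) → (3, -1); (1, -4) → (-1, -4)
T2 scale by (-1, -1): (0, 4) → (0, -4); (4, -2) → (-4, 2); (2, -1) → (-2, 1); (3, -1) → (-3, 1); (-1, -4) → (1, 4)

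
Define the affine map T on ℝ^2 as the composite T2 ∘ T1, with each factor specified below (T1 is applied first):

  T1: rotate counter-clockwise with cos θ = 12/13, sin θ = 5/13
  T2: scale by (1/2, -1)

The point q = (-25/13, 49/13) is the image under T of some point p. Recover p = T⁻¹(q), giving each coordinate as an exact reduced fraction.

T1 = [12/13 -5/13 0; 5/13 12/13 0; 0 0 1]
T2·T1 = [6/13 -5/26 0; -5/13 -12/13 0; 0 0 1]
det M = -1/2; M⁻¹ = [24/13 -5/13 0; -10/13 -12/13 0; 0 0 1]
M⁻¹ · (-25/13, 49/13)ᵀ = (-5, -2)ᵀ

p = (-5, -2)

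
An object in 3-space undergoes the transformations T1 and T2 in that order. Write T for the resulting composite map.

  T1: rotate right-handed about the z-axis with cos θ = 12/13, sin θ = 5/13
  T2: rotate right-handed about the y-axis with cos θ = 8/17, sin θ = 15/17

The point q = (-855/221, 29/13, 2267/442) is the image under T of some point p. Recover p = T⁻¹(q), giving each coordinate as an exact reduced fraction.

p = (-5, 9/2, -1)

T1 = [12/13 -5/13 0 0; 5/13 12/13 0 0; 0 0 1 0; 0 0 0 1]
T2·T1 = [96/221 -40/221 15/17 0; 5/13 12/13 0 0; -180/221 75/221 8/17 0; 0 0 0 1]
det M = 1; M⁻¹ = [96/221 5/13 -180/221 0; -40/221 12/13 75/221 0; 15/17 0 8/17 0; 0 0 0 1]
M⁻¹ · (-855/221, 29/13, 2267/442)ᵀ = (-5, 9/2, -1)ᵀ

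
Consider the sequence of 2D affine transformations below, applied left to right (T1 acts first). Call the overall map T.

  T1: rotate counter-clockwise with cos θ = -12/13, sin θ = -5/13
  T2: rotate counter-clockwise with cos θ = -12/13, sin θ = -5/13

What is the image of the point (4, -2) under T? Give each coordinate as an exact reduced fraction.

T(p) = (716/169, 242/169)

T1 rotate counter-clockwise with cos θ = -12/13, sin θ = -5/13: (4, -2) → (-58/13, 4/13)
T2 rotate counter-clockwise with cos θ = -12/13, sin θ = -5/13: (-58/13, 4/13) → (716/169, 242/169)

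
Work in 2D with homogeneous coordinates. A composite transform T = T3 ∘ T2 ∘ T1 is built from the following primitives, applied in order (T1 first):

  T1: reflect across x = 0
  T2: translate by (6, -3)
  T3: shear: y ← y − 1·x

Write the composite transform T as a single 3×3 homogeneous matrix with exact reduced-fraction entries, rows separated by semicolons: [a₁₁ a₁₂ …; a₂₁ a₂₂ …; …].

T = [-1 0 6; 1 1 -9; 0 0 1]

T1 = [-1 0 0; 0 1 0; 0 0 1]
T2·T1 = [-1 0 6; 0 1 -3; 0 0 1]
T3·…·T1 = [-1 0 6; 1 1 -9; 0 0 1]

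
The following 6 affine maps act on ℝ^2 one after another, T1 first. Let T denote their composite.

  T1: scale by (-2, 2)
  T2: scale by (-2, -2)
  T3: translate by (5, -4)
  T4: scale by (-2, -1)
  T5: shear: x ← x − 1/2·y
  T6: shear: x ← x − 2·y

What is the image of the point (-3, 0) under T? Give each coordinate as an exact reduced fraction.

T(p) = (4, 4)

T1 scale by (-2, 2): (-3, 0) → (6, 0)
T2 scale by (-2, -2): (6, 0) → (-12, 0)
T3 translate by (5, -4): (-12, 0) → (-7, -4)
T4 scale by (-2, -1): (-7, -4) → (14, 4)
T5 shear: x ← x − 1/2·y: (14, 4) → (12, 4)
T6 shear: x ← x − 2·y: (12, 4) → (4, 4)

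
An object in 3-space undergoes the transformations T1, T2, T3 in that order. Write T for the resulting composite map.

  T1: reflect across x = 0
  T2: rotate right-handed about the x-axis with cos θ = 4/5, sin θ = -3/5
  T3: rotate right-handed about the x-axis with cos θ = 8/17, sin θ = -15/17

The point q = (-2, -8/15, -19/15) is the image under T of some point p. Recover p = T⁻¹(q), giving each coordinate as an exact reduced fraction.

T1 = [-1 0 0 0; 0 1 0 0; 0 0 1 0; 0 0 0 1]
T2·T1 = [-1 0 0 0; 0 4/5 3/5 0; 0 -3/5 4/5 0; 0 0 0 1]
T3·…·T1 = [-1 0 0 0; 0 -13/85 84/85 0; 0 -84/85 -13/85 0; 0 0 0 1]
det M = -1; M⁻¹ = [-1 0 0 0; 0 -13/85 -84/85 0; 0 84/85 -13/85 0; 0 0 0 1]
M⁻¹ · (-2, -8/15, -19/15)ᵀ = (2, 4/3, -1/3)ᵀ

p = (2, 4/3, -1/3)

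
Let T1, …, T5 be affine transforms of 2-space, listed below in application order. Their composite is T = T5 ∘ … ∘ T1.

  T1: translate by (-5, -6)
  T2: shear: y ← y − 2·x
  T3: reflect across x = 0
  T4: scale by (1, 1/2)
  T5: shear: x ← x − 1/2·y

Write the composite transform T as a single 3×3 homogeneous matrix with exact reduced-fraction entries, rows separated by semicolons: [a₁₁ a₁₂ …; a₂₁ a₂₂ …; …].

T1 = [1 0 -5; 0 1 -6; 0 0 1]
T2·T1 = [1 0 -5; -2 1 4; 0 0 1]
T3·…·T1 = [-1 0 5; -2 1 4; 0 0 1]
T4·…·T1 = [-1 0 5; -1 1/2 2; 0 0 1]
T5·…·T1 = [-1/2 -1/4 4; -1 1/2 2; 0 0 1]

T = [-1/2 -1/4 4; -1 1/2 2; 0 0 1]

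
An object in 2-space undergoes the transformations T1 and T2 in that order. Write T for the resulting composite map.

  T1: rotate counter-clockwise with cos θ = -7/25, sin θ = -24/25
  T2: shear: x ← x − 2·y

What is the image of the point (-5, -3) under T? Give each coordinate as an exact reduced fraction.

T(p) = (-319/25, 141/25)

T1 rotate counter-clockwise with cos θ = -7/25, sin θ = -24/25: (-5, -3) → (-37/25, 141/25)
T2 shear: x ← x − 2·y: (-37/25, 141/25) → (-319/25, 141/25)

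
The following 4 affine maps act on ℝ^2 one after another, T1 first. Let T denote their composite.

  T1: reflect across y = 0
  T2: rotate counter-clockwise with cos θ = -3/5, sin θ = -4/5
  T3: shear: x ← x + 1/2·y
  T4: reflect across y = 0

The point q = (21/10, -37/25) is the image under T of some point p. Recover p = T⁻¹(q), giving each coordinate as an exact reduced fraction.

p = (-2, -1/5)

T1 = [1 0 0; 0 -1 0; 0 0 1]
T2·T1 = [-3/5 -4/5 0; -4/5 3/5 0; 0 0 1]
T3·…·T1 = [-1 -1/2 0; -4/5 3/5 0; 0 0 1]
T4·…·T1 = [-1 -1/2 0; 4/5 -3/5 0; 0 0 1]
det M = 1; M⁻¹ = [-3/5 1/2 0; -4/5 -1 0; 0 0 1]
M⁻¹ · (21/10, -37/25)ᵀ = (-2, -1/5)ᵀ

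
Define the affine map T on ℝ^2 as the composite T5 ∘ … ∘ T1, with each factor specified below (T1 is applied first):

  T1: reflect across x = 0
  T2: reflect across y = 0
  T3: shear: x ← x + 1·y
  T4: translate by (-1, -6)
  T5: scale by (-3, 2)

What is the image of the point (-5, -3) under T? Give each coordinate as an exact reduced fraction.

T1 reflect across x = 0: (-5, -3) → (5, -3)
T2 reflect across y = 0: (5, -3) → (5, 3)
T3 shear: x ← x + 1·y: (5, 3) → (8, 3)
T4 translate by (-1, -6): (8, 3) → (7, -3)
T5 scale by (-3, 2): (7, -3) → (-21, -6)

T(p) = (-21, -6)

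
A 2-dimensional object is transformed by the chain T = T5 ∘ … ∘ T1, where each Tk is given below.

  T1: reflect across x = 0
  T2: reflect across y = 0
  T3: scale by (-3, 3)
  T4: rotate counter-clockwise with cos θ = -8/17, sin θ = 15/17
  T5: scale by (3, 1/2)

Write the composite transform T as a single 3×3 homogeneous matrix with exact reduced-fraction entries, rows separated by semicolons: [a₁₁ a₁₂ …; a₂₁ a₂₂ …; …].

T1 = [-1 0 0; 0 1 0; 0 0 1]
T2·T1 = [-1 0 0; 0 -1 0; 0 0 1]
T3·…·T1 = [3 0 0; 0 -3 0; 0 0 1]
T4·…·T1 = [-24/17 45/17 0; 45/17 24/17 0; 0 0 1]
T5·…·T1 = [-72/17 135/17 0; 45/34 12/17 0; 0 0 1]

T = [-72/17 135/17 0; 45/34 12/17 0; 0 0 1]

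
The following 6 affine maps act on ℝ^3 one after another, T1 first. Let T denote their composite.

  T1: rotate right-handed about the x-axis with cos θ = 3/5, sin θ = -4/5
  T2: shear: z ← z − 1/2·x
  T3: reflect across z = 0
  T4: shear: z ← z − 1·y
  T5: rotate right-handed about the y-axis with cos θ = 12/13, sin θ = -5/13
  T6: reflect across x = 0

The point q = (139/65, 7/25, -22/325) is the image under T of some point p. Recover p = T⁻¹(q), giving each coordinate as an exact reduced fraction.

T1 = [1 0 0 0; 0 3/5 4/5 0; 0 -4/5 3/5 0; 0 0 0 1]
T2·T1 = [1 0 0 0; 0 3/5 4/5 0; -1/2 -4/5 3/5 0; 0 0 0 1]
T3·…·T1 = [1 0 0 0; 0 3/5 4/5 0; 1/2 4/5 -3/5 0; 0 0 0 1]
T4·…·T1 = [1 0 0 0; 0 3/5 4/5 0; 1/2 1/5 -7/5 0; 0 0 0 1]
T5·…·T1 = [19/26 -1/13 7/13 0; 0 3/5 4/5 0; 11/13 12/65 -84/65 0; 0 0 0 1]
T6·…·T1 = [-19/26 1/13 -7/13 0; 0 3/5 4/5 0; 11/13 12/65 -84/65 0; 0 0 0 1]
det M = 1; M⁻¹ = [-12/13 0 5/13 0; 44/65 7/5 38/65 0; -33/65 1/5 -57/130 0; 0 0 0 1]
M⁻¹ · (139/65, 7/25, -22/325)ᵀ = (-2, 9/5, -1)ᵀ

p = (-2, 9/5, -1)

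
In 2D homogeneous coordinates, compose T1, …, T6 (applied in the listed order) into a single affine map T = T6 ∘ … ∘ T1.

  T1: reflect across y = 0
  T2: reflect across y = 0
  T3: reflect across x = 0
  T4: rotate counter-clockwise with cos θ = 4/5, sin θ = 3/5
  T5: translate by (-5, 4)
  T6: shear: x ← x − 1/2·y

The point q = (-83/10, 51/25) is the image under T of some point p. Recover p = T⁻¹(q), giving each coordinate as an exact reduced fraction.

T1 = [1 0 0; 0 -1 0; 0 0 1]
T2·T1 = [1 0 0; 0 1 0; 0 0 1]
T3·…·T1 = [-1 0 0; 0 1 0; 0 0 1]
T4·…·T1 = [-4/5 -3/5 0; -3/5 4/5 0; 0 0 1]
T5·…·T1 = [-4/5 -3/5 -5; -3/5 4/5 4; 0 0 1]
T6·…·T1 = [-1/2 -1 -7; -3/5 4/5 4; 0 0 1]
det M = -1; M⁻¹ = [-4/5 -1 -8/5; -3/5 1/2 -31/5; 0 0 1]
M⁻¹ · (-83/10, 51/25)ᵀ = (3, -1/5)ᵀ

p = (3, -1/5)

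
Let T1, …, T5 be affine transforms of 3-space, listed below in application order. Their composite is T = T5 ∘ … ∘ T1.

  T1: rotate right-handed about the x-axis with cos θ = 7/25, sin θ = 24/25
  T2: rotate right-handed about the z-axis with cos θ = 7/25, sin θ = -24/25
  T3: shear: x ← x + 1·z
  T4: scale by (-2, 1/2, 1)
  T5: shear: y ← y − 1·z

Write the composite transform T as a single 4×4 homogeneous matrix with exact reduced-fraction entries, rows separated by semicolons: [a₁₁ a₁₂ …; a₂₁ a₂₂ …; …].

T1 = [1 0 0 0; 0 7/25 -24/25 0; 0 24/25 7/25 0; 0 0 0 1]
T2·T1 = [7/25 168/625 -576/625 0; -24/25 49/625 -168/625 0; 0 24/25 7/25 0; 0 0 0 1]
T3·…·T1 = [7/25 768/625 -401/625 0; -24/25 49/625 -168/625 0; 0 24/25 7/25 0; 0 0 0 1]
T4·…·T1 = [-14/25 -1536/625 802/625 0; -12/25 49/1250 -84/625 0; 0 24/25 7/25 0; 0 0 0 1]
T5·…·T1 = [-14/25 -1536/625 802/625 0; -12/25 -1151/1250 -259/625 0; 0 24/25 7/25 0; 0 0 0 1]

T = [-14/25 -1536/625 802/625 0; -12/25 -1151/1250 -259/625 0; 0 24/25 7/25 0; 0 0 0 1]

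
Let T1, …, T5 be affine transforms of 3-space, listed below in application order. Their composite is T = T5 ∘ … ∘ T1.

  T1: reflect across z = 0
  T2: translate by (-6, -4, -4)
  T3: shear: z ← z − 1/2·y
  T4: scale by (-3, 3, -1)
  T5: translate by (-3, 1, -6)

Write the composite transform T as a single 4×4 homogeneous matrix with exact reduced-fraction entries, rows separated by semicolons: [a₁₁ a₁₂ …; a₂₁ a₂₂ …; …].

T = [-3 0 0 15; 0 3 0 -11; 0 1/2 1 -4; 0 0 0 1]

T1 = [1 0 0 0; 0 1 0 0; 0 0 -1 0; 0 0 0 1]
T2·T1 = [1 0 0 -6; 0 1 0 -4; 0 0 -1 -4; 0 0 0 1]
T3·…·T1 = [1 0 0 -6; 0 1 0 -4; 0 -1/2 -1 -2; 0 0 0 1]
T4·…·T1 = [-3 0 0 18; 0 3 0 -12; 0 1/2 1 2; 0 0 0 1]
T5·…·T1 = [-3 0 0 15; 0 3 0 -11; 0 1/2 1 -4; 0 0 0 1]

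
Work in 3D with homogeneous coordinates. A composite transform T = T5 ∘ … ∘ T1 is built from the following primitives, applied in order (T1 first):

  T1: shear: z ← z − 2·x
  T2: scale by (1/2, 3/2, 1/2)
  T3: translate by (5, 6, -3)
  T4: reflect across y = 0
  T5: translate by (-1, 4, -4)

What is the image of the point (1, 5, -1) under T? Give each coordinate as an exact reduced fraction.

T1 shear: z ← z − 2·x: (1, 5, -1) → (1, 5, -3)
T2 scale by (1/2, 3/2, 1/2): (1, 5, -3) → (1/2, 15/2, -3/2)
T3 translate by (5, 6, -3): (1/2, 15/2, -3/2) → (11/2, 27/2, -9/2)
T4 reflect across y = 0: (11/2, 27/2, -9/2) → (11/2, -27/2, -9/2)
T5 translate by (-1, 4, -4): (11/2, -27/2, -9/2) → (9/2, -19/2, -17/2)

T(p) = (9/2, -19/2, -17/2)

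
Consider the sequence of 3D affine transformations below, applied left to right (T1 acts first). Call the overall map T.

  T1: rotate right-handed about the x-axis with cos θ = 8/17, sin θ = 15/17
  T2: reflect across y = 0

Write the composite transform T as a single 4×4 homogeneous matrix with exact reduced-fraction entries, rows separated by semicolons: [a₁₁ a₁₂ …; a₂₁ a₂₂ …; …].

T = [1 0 0 0; 0 -8/17 15/17 0; 0 15/17 8/17 0; 0 0 0 1]

T1 = [1 0 0 0; 0 8/17 -15/17 0; 0 15/17 8/17 0; 0 0 0 1]
T2·T1 = [1 0 0 0; 0 -8/17 15/17 0; 0 15/17 8/17 0; 0 0 0 1]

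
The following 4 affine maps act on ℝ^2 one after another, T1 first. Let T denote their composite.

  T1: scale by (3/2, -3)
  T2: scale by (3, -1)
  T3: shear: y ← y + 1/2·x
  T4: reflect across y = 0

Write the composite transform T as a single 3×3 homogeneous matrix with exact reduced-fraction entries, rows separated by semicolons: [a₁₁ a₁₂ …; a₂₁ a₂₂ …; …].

T1 = [3/2 0 0; 0 -3 0; 0 0 1]
T2·T1 = [9/2 0 0; 0 3 0; 0 0 1]
T3·…·T1 = [9/2 0 0; 9/4 3 0; 0 0 1]
T4·…·T1 = [9/2 0 0; -9/4 -3 0; 0 0 1]

T = [9/2 0 0; -9/4 -3 0; 0 0 1]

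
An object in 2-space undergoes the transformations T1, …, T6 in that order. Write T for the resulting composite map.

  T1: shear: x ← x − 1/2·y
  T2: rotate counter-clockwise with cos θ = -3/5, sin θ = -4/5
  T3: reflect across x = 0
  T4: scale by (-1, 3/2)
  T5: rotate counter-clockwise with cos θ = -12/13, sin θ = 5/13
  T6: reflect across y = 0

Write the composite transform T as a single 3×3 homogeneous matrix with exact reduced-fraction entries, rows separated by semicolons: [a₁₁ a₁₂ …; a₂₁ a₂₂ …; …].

T1 = [1 -1/2 0; 0 1 0; 0 0 1]
T2·T1 = [-3/5 11/10 0; -4/5 -1/5 0; 0 0 1]
T3·…·T1 = [3/5 -11/10 0; -4/5 -1/5 0; 0 0 1]
T4·…·T1 = [-3/5 11/10 0; -6/5 -3/10 0; 0 0 1]
T5·…·T1 = [66/65 -9/10 0; 57/65 7/10 0; 0 0 1]
T6·…·T1 = [66/65 -9/10 0; -57/65 -7/10 0; 0 0 1]

T = [66/65 -9/10 0; -57/65 -7/10 0; 0 0 1]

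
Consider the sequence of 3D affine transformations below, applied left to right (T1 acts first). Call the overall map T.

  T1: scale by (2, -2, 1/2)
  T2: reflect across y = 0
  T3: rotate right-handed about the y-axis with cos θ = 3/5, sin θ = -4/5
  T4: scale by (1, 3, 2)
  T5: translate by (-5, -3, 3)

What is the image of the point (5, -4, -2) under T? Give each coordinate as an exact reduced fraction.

T1 scale by (2, -2, 1/2): (5, -4, -2) → (10, 8, -1)
T2 reflect across y = 0: (10, 8, -1) → (10, -8, -1)
T3 rotate right-handed about the y-axis with cos θ = 3/5, sin θ = -4/5: (10, -8, -1) → (34/5, -8, 37/5)
T4 scale by (1, 3, 2): (34/5, -8, 37/5) → (34/5, -24, 74/5)
T5 translate by (-5, -3, 3): (34/5, -24, 74/5) → (9/5, -27, 89/5)

T(p) = (9/5, -27, 89/5)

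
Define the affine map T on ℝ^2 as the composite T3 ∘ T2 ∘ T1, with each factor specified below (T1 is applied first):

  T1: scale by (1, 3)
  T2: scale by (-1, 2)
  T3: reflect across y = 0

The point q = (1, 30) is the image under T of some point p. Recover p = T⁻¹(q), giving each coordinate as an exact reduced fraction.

p = (-1, -5)

T1 = [1 0 0; 0 3 0; 0 0 1]
T2·T1 = [-1 0 0; 0 6 0; 0 0 1]
T3·…·T1 = [-1 0 0; 0 -6 0; 0 0 1]
det M = 6; M⁻¹ = [-1 0 0; 0 -1/6 0; 0 0 1]
M⁻¹ · (1, 30)ᵀ = (-1, -5)ᵀ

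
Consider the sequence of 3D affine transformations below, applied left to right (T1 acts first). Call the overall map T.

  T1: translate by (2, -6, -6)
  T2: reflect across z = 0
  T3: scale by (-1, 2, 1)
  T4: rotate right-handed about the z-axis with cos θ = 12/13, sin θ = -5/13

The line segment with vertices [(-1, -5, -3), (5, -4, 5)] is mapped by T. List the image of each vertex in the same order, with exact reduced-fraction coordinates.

image vertices: (-122/13, -259/13, 9), (-184/13, -205/13, 1)

T1 translate by (2, -6, -6): (-1, -5, -3) → (1, -11, -9); (5, -4, 5) → (7, -10, -1)
T2 reflect across z = 0: (1, -11, -9) → (1, -11, 9); (7, -10, -1) → (7, -10, 1)
T3 scale by (-1, 2, 1): (1, -11, 9) → (-1, -22, 9); (7, -10, 1) → (-7, -20, 1)
T4 rotate right-handed about the z-axis with cos θ = 12/13, sin θ = -5/13: (-1, -22, 9) → (-122/13, -259/13, 9); (-7, -20, 1) → (-184/13, -205/13, 1)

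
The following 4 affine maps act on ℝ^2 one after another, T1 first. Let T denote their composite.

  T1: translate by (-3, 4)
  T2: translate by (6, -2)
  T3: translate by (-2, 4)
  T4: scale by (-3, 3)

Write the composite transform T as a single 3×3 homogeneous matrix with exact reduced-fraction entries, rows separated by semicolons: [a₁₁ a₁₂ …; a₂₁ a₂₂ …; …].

T = [-3 0 -3; 0 3 18; 0 0 1]

T1 = [1 0 -3; 0 1 4; 0 0 1]
T2·T1 = [1 0 3; 0 1 2; 0 0 1]
T3·…·T1 = [1 0 1; 0 1 6; 0 0 1]
T4·…·T1 = [-3 0 -3; 0 3 18; 0 0 1]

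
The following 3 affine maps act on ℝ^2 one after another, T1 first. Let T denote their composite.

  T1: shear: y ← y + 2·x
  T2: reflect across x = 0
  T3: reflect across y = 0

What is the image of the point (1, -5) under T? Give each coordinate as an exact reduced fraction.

T(p) = (-1, 3)

T1 shear: y ← y + 2·x: (1, -5) → (1, -3)
T2 reflect across x = 0: (1, -3) → (-1, -3)
T3 reflect across y = 0: (-1, -3) → (-1, 3)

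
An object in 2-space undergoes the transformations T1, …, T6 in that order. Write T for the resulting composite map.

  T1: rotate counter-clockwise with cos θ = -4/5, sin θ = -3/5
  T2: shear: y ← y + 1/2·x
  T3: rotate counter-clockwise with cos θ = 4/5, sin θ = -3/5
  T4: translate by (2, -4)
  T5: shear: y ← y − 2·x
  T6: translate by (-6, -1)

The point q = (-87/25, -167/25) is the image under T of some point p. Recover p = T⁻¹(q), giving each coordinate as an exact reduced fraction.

T1 = [-4/5 3/5 0; -3/5 -4/5 0; 0 0 1]
T2·T1 = [-4/5 3/5 0; -1 -1/2 0; 0 0 1]
T3·…·T1 = [-31/25 9/50 0; -8/25 -19/25 0; 0 0 1]
T4·…·T1 = [-31/25 9/50 2; -8/25 -19/25 -4; 0 0 1]
T5·…·T1 = [-31/25 9/50 2; 54/25 -28/25 -8; 0 0 1]
T6·…·T1 = [-31/25 9/50 -4; 54/25 -28/25 -9; 0 0 1]
det M = 1; M⁻¹ = [-28/25 -9/50 -61/10; -54/25 -31/25 -99/5; 0 0 1]
M⁻¹ · (-87/25, -167/25)ᵀ = (-1, -4)ᵀ

p = (-1, -4)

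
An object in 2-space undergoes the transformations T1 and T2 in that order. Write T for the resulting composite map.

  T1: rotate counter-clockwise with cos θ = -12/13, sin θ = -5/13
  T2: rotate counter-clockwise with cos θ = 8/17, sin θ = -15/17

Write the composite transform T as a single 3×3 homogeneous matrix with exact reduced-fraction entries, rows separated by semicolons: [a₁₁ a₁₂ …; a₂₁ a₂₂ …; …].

T = [-171/221 -140/221 0; 140/221 -171/221 0; 0 0 1]

T1 = [-12/13 5/13 0; -5/13 -12/13 0; 0 0 1]
T2·T1 = [-171/221 -140/221 0; 140/221 -171/221 0; 0 0 1]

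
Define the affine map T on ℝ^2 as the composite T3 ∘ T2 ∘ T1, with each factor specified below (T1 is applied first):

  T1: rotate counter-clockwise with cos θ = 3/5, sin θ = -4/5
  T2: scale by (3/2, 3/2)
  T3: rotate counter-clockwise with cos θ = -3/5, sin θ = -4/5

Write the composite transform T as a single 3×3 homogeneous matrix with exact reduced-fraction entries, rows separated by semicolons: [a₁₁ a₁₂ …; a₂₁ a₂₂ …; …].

T1 = [3/5 4/5 0; -4/5 3/5 0; 0 0 1]
T2·T1 = [9/10 6/5 0; -6/5 9/10 0; 0 0 1]
T3·…·T1 = [-3/2 0 0; 0 -3/2 0; 0 0 1]

T = [-3/2 0 0; 0 -3/2 0; 0 0 1]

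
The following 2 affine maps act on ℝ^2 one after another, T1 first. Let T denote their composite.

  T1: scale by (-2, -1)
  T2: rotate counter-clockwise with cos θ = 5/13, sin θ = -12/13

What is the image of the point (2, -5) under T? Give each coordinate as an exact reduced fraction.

T(p) = (40/13, 73/13)

T1 scale by (-2, -1): (2, -5) → (-4, 5)
T2 rotate counter-clockwise with cos θ = 5/13, sin θ = -12/13: (-4, 5) → (40/13, 73/13)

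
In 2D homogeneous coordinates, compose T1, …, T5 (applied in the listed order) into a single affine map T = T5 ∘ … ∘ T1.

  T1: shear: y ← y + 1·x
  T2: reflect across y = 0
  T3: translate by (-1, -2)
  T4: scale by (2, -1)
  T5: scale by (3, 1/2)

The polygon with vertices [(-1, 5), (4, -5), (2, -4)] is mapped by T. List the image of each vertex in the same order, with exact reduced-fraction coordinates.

T1 shear: y ← y + 1·x: (-1, 5) → (-1, 4); (4, -5) → (4, -1); (2, -4) → (2, -2)
T2 reflect across y = 0: (-1, 4) → (-1, -4); (4, -1) → (4, 1); (2, -2) → (2, 2)
T3 translate by (-1, -2): (-1, -4) → (-2, -6); (4, 1) → (3, -1); (2, 2) → (1, 0)
T4 scale by (2, -1): (-2, -6) → (-4, 6); (3, -1) → (6, 1); (1, 0) → (2, 0)
T5 scale by (3, 1/2): (-4, 6) → (-12, 3); (6, 1) → (18, 1/2); (2, 0) → (6, 0)

image vertices: (-12, 3), (18, 1/2), (6, 0)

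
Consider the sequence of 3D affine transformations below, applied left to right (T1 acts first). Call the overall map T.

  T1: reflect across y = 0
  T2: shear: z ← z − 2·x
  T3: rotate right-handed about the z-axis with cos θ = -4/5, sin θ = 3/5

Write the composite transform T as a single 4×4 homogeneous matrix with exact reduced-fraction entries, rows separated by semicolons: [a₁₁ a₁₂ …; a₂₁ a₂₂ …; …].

T = [-4/5 3/5 0 0; 3/5 4/5 0 0; -2 0 1 0; 0 0 0 1]

T1 = [1 0 0 0; 0 -1 0 0; 0 0 1 0; 0 0 0 1]
T2·T1 = [1 0 0 0; 0 -1 0 0; -2 0 1 0; 0 0 0 1]
T3·…·T1 = [-4/5 3/5 0 0; 3/5 4/5 0 0; -2 0 1 0; 0 0 0 1]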